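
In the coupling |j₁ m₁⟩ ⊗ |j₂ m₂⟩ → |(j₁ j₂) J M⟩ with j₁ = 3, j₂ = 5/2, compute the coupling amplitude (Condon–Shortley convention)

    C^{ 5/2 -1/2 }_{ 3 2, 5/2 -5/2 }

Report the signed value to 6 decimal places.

triangle: 3!·3!·2!/9! = 72/362880
(j±m)!: 5!·1!·0!·5!·2!·3! = 172800
prefactor² = (2J+1)·Δ·N² = 1440/7
  k=0: +1/(0!·3!·1!·0!·2!·2!) = 1/24
Σ = 1/24  ⇒  CG² = 1440/7·1/24² = 5/14
CG = +√(5/14) = +0.597614

+0.597614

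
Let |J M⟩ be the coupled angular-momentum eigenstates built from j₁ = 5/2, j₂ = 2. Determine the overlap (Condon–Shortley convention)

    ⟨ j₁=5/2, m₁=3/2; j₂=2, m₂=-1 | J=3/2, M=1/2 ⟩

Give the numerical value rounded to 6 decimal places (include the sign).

−√(2/105) = -0.138013

triangle: 3!×2!×1!/7! = 12/5040
(j±m)!: 4!×1!×1!×3!×2!×1! = 288
prefactor² = (2J+1)×Δ×N² = 96/35
  k=0: +1/(0!×3!×1!×1!×1!×0!) = 1/6
  k=1: −1/(1!×2!×0!×0!×2!×1!) = -1/4
Σ = -1/12  ⇒  CG² = 96/35×(-1/12)² = 2/105
CG = −√(2/105) = -0.138013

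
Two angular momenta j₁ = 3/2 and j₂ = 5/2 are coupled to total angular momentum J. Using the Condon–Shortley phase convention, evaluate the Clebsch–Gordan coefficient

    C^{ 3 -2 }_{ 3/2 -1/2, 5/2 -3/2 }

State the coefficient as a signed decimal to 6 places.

j₁+j₂−J=1  J+j₁−j₂=2  J−j₁+j₂=4  j₁+j₂+J+1=8
(j₁±m₁, j₂±m₂, J±M) = (1,2,1,4,1,5)
P² = 48
sum k=0..1:
  [0] +1/12 = 1/12
  [1] −1/24 = -1/24
S = 1/24
C² = P²·S² = 1/12 ; C = +0.288675

+0.288675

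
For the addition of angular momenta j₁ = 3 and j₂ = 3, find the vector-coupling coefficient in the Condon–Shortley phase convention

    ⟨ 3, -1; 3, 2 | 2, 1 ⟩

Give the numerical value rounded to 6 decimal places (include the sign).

j₁+j₂−J=4  J+j₁−j₂=2  J−j₁+j₂=2  j₁+j₂+J+1=9
(j₁±m₁, j₂±m₂, J±M) = (2,4,5,1,3,1)
P² = 320/7
sum k=3..4:
  [3] −1/12 = -1/12
  [4] +1/48 = 1/48
S = -1/16
C² = P²·S² = 5/28 ; C = -0.422577

−√(5/28) ≈ -0.422577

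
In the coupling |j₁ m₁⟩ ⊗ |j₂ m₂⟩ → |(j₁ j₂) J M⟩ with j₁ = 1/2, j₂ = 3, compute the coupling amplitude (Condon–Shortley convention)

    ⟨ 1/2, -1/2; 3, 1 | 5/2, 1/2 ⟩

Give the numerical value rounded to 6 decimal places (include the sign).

−√(4/7) = -0.755929

triangle: 1!·0!·5!/7! = 120/5040
(j±m)!: 0!·1!·4!·2!·3!·2! = 576
prefactor² = (2J+1)·Δ·N² = 576/7
  k=1: −1/(1!·0!·0!·3!·0!·2!) = -1/12
Σ = -1/12  ⇒  CG² = 576/7·(-1/12)² = 4/7
CG = −√(4/7) = -0.755929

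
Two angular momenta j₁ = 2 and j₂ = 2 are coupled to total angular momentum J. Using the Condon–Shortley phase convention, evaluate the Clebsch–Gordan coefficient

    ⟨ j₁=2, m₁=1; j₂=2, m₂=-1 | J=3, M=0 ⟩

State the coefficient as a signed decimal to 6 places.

+√(2/5) = +0.632456

triangle: 1!×3!×3!/8! = 36/40320
(j±m)!: 3!×1!×1!×3!×3!×3! = 1296
prefactor² = (2J+1)×Δ×N² = 81/10
  k=0: +1/(0!×1!×1!×1!×2!×2!) = 1/4
  k=1: −1/(1!×0!×0!×0!×3!×3!) = -1/36
Σ = 2/9  ⇒  CG² = 81/10×2/9² = 2/5
CG = +√(2/5) = +0.632456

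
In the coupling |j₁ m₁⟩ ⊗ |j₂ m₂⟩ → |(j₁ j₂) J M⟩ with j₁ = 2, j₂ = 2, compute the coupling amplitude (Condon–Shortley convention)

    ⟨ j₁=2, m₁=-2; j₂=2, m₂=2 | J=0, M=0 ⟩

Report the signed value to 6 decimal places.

+0.447214

j₁+j₂−J=4  J+j₁−j₂=0  J−j₁+j₂=0  j₁+j₂+J+1=5
(j₁±m₁, j₂±m₂, J±M) = (0,4,4,0,0,0)
P² = 576/5
sum k=4..4:
  [4] +1/24 = 1/24
S = 1/24
C² = P²·S² = 1/5 ; C = +0.447214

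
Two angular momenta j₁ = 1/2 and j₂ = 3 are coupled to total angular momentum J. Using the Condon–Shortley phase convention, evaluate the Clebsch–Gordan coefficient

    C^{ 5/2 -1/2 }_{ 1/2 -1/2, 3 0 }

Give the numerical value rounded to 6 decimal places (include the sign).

j₁+j₂−J=1  J+j₁−j₂=0  J−j₁+j₂=5  j₁+j₂+J+1=7
(j₁±m₁, j₂±m₂, J±M) = (0,1,3,3,2,3)
P² = 432/7
sum k=1..1:
  [1] −1/12 = -1/12
S = -1/12
C² = P²·S² = 3/7 ; C = -0.654654

-0.654654  (= −√(3/7))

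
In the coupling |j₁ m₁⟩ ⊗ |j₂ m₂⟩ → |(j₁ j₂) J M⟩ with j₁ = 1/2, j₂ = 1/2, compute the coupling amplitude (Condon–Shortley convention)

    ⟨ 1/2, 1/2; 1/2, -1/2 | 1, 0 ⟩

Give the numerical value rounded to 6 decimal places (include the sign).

√[3·0!1!1!/3! · 1!0!0!1!1!1!] = √(1/2)
  +(−1)^0/∏(0,0,0,0,1,1)! = 1  (running 1)
⟨..|..⟩ = √(1/2)·(1) = +0.707107

+0.707107  (= +√(1/2))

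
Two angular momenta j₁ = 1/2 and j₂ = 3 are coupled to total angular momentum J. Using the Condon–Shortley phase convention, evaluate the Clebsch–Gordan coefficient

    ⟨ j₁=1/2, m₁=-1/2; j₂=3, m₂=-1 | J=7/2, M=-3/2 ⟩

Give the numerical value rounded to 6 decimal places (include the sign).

+0.845154  (= +√(5/7))

√[8·0!1!6!/8! · 0!1!2!4!2!5!] = √(11520/7)
  +(−1)^0/∏(0,0,1,2,0,4)! = 1/48  (running 1/48)
⟨..|..⟩ = √(11520/7)·(1/48) = +0.845154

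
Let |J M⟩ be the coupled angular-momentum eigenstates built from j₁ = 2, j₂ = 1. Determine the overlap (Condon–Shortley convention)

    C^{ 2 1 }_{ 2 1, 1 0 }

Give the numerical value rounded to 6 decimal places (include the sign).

+0.408248

triangle: 1!×3!×1!/6! = 6/720
(j±m)!: 3!×1!×1!×1!×3!×1! = 36
prefactor² = (2J+1)×Δ×N² = 3/2
  k=0: +1/(0!×1!×1!×1!×2!×0!) = 1/2
  k=1: −1/(1!×0!×0!×0!×3!×1!) = -1/6
Σ = 1/3  ⇒  CG² = 3/2×1/3² = 1/6
CG = +√(1/6) = +0.408248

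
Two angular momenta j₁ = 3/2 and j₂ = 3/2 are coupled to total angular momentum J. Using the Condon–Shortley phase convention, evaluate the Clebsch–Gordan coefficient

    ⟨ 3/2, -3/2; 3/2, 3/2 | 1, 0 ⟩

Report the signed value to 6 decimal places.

j₁+j₂−J=2  J+j₁−j₂=1  J−j₁+j₂=1  j₁+j₂+J+1=5
(j₁±m₁, j₂±m₂, J±M) = (0,3,3,0,1,1)
P² = 9/5
sum k=2..2:
  [2] +1/2 = 1/2
S = 1/2
C² = P²·S² = 9/20 ; C = +0.670820

+√(9/20) ≈ +0.670820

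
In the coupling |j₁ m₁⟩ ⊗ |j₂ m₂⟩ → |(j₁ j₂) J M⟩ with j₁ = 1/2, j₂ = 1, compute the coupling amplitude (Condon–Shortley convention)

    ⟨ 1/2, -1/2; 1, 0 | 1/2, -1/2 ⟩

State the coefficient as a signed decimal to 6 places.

−√(1/3) = -0.577350

√[2·1!0!1!/3! · 0!1!1!1!0!1!] = √(1/3)
  +(−1)^1/∏(1,0,0,0,0,1)! = -1  (running -1)
⟨..|..⟩ = √(1/3)·(-1) = -0.577350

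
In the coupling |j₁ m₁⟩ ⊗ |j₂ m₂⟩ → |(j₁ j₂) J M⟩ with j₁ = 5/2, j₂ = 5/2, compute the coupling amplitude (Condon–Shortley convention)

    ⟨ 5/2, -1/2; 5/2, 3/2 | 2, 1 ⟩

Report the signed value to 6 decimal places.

triangle: 3!·2!·2!/8! = 24/40320
(j±m)!: 2!·3!·4!·1!·3!·1! = 1728
prefactor² = (2J+1)·Δ·N² = 36/7
  k=2: +1/(2!·1!·1!·2!·1!·0!) = 1/4
  k=3: −1/(3!·0!·0!·1!·2!·1!) = -1/12
Σ = 1/6  ⇒  CG² = 36/7·1/6² = 1/7
CG = +√(1/7) = +0.377964

+0.377964  (= +√(1/7))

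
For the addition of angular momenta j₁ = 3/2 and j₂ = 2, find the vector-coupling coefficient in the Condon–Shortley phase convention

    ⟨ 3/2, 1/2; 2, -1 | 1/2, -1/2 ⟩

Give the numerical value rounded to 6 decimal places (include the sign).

-0.547723

√[2·3!0!1!/5! · 2!1!1!3!0!1!] = √(6/5)
  +(−1)^1/∏(1,2,0,0,0,1)! = -1/2  (running -1/2)
⟨..|..⟩ = √(6/5)·(-1/2) = -0.547723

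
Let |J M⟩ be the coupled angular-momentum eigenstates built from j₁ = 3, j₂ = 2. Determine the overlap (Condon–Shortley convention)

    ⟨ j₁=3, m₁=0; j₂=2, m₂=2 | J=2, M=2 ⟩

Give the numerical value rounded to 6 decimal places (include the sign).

j₁+j₂−J=3  J+j₁−j₂=3  J−j₁+j₂=1  j₁+j₂+J+1=8
(j₁±m₁, j₂±m₂, J±M) = (3,3,4,0,4,0)
P² = 648/7
sum k=3..3:
  [3] −1/36 = -1/36
S = -1/36
C² = P²·S² = 1/14 ; C = -0.267261

−√(1/14) = -0.267261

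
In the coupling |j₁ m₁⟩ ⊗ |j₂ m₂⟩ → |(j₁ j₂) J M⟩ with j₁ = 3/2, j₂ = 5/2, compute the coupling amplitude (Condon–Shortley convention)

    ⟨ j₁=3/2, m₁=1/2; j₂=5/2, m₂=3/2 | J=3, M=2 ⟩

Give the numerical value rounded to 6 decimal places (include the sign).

-0.288675

√[7·1!2!4!/8! · 2!1!4!1!5!1!] = √(48)
  +(−1)^0/∏(0,1,1,4,1,0)! = 1/24  (running 1/24)
  +(−1)^1/∏(1,0,0,3,2,1)! = -1/12  (running -1/24)
⟨..|..⟩ = √(48)·(-1/24) = -0.288675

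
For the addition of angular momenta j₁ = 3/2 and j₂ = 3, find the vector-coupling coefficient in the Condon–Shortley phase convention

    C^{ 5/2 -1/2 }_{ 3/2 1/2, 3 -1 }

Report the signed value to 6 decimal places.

-0.119523

j₁+j₂−J=2  J+j₁−j₂=1  J−j₁+j₂=4  j₁+j₂+J+1=8
(j₁±m₁, j₂±m₂, J±M) = (2,1,2,4,2,3)
P² = 288/35
sum k=0..1:
  [0] +1/8 = 1/8
  [1] −1/6 = -1/6
S = -1/24
C² = P²·S² = 1/70 ; C = -0.119523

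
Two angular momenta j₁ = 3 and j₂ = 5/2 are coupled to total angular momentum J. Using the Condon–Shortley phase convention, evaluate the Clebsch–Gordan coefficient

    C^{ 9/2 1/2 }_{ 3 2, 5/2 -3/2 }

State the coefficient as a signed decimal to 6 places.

j₁+j₂−J=1  J+j₁−j₂=5  J−j₁+j₂=4  j₁+j₂+J+1=11
(j₁±m₁, j₂±m₂, J±M) = (5,1,1,4,5,4)
P² = 460800/77
sum k=0..1:
  [0] +1/144 = 1/144
  [1] −1/2880 = -1/2880
S = 19/2880
C² = P²·S² = 361/1386 ; C = +0.510355

+0.510355  (= +√(361/1386))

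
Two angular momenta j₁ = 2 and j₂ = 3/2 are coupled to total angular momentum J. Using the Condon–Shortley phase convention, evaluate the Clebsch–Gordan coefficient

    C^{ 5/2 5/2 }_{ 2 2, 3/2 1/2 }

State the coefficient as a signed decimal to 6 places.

+0.755929

√[6·1!3!2!/7! · 4!0!2!1!5!0!] = √(576/7)
  +(−1)^0/∏(0,1,0,2,3,0)! = 1/12  (running 1/12)
⟨..|..⟩ = √(576/7)·(1/12) = +0.755929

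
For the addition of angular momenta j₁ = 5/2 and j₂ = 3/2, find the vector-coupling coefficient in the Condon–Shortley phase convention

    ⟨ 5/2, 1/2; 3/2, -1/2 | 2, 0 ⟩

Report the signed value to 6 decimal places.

√[5·2!3!1!/7! · 3!2!1!2!2!2!] = √(8/7)
  +(−1)^0/∏(0,2,2,1,1,0)! = 1/4  (running 1/4)
  +(−1)^1/∏(1,1,1,0,2,1)! = -1/2  (running -1/4)
⟨..|..⟩ = √(8/7)·(-1/4) = -0.267261

−√(1/14) ≈ -0.267261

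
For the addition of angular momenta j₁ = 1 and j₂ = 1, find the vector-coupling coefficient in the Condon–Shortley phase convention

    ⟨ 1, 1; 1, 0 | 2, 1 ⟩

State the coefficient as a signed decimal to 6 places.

j₁+j₂−J=0  J+j₁−j₂=2  J−j₁+j₂=2  j₁+j₂+J+1=5
(j₁±m₁, j₂±m₂, J±M) = (2,0,1,1,3,1)
P² = 2
sum k=0..0:
  [0] +1/2 = 1/2
S = 1/2
C² = P²·S² = 1/2 ; C = +0.707107

+√(1/2) ≈ +0.707107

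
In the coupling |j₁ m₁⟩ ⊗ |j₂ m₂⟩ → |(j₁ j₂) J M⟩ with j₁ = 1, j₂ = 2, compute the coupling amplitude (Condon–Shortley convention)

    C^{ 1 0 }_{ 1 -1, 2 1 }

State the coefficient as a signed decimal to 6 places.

+√(3/10) = +0.547723

√[3·2!0!2!/5! · 0!2!3!1!1!1!] = √(6/5)
  +(−1)^2/∏(2,0,0,1,0,1)! = 1/2  (running 1/2)
⟨..|..⟩ = √(6/5)·(1/2) = +0.547723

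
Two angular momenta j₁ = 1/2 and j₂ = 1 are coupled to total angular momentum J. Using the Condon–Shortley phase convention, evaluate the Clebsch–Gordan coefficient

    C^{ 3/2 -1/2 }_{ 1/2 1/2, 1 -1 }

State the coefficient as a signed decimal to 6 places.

+0.577350  (= +√(1/3))

j₁+j₂−J=0  J+j₁−j₂=1  J−j₁+j₂=2  j₁+j₂+J+1=4
(j₁±m₁, j₂±m₂, J±M) = (1,0,0,2,1,2)
P² = 4/3
sum k=0..0:
  [0] +1/2 = 1/2
S = 1/2
C² = P²·S² = 1/3 ; C = +0.577350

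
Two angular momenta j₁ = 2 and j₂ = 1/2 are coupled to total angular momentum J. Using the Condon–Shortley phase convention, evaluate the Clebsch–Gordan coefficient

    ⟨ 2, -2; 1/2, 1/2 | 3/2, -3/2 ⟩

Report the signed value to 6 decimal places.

-0.894427  (= −√(4/5))

√[4·1!3!0!/5! · 0!4!1!0!0!3!] = √(144/5)
  +(−1)^1/∏(1,0,3,0,0,0)! = -1/6  (running -1/6)
⟨..|..⟩ = √(144/5)·(-1/6) = -0.894427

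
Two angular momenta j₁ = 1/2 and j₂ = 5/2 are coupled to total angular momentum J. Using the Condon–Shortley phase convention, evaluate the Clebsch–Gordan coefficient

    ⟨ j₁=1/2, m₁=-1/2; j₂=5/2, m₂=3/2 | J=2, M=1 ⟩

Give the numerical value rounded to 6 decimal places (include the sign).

-0.816497

j₁+j₂−J=1  J+j₁−j₂=0  J−j₁+j₂=4  j₁+j₂+J+1=6
(j₁±m₁, j₂±m₂, J±M) = (0,1,4,1,3,1)
P² = 24
sum k=1..1:
  [1] −1/6 = -1/6
S = -1/6
C² = P²·S² = 2/3 ; C = -0.816497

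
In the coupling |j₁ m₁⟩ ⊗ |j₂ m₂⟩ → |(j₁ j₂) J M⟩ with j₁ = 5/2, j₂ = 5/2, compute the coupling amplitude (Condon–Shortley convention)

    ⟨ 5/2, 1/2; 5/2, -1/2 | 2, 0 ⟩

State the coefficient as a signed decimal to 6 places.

triangle: 3!×2!×2!/8! = 24/40320
(j±m)!: 3!×2!×2!×3!×2!×2! = 576
prefactor² = (2J+1)×Δ×N² = 12/7
  k=0: +1/(0!×3!×2!×2!×0!×0!) = 1/24
  k=1: −1/(1!×2!×1!×1!×1!×1!) = -1/2
  k=2: +1/(2!×1!×0!×0!×2!×2!) = 1/8
Σ = -1/3  ⇒  CG² = 12/7×(-1/3)² = 4/21
CG = −√(4/21) = -0.436436

-0.436436  (= −√(4/21))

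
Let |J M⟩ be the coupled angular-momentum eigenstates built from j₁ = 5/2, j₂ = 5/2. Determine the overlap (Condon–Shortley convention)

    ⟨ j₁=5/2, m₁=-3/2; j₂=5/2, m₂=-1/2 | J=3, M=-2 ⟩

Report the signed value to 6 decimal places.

triangle: 2!*3!*3!/9! = 72/362880
(j±m)!: 1!*4!*2!*3!*1!*5! = 34560
prefactor² = (2J+1)*Δ*N² = 48
  k=1: −1/(1!*1!*3!*1!*0!*2!) = -1/12
  k=2: +1/(2!*0!*2!*0!*1!*3!) = 1/24
Σ = -1/24  ⇒  CG² = 48*(-1/24)² = 1/12
CG = −√(1/12) = -0.288675

−√(1/12) = -0.288675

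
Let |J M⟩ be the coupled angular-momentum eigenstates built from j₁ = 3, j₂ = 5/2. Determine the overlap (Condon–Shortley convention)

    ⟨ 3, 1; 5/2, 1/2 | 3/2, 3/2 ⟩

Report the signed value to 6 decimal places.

triangle: 4!×2!×1!/8! = 48/40320
(j±m)!: 4!×2!×3!×2!×3!×0! = 3456
prefactor² = (2J+1)×Δ×N² = 576/35
  k=2: +1/(2!×2!×0!×1!×2!×0!) = 1/8
Σ = 1/8  ⇒  CG² = 576/35×1/8² = 9/35
CG = +√(9/35) = +0.507093

+0.507093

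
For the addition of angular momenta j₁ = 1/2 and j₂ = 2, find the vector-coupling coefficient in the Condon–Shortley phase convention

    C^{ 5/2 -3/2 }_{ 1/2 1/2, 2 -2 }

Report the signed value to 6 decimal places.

+√(1/5) ≈ +0.447214

√[6·0!1!4!/6! · 1!0!0!4!1!4!] = √(576/5)
  +(−1)^0/∏(0,0,0,0,1,4)! = 1/24  (running 1/24)
⟨..|..⟩ = √(576/5)·(1/24) = +0.447214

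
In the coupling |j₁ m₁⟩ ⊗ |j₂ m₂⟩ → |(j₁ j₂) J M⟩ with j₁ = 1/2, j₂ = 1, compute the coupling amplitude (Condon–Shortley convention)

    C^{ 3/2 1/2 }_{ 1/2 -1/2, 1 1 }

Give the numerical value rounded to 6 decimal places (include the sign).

j₁+j₂−J=0  J+j₁−j₂=1  J−j₁+j₂=2  j₁+j₂+J+1=4
(j₁±m₁, j₂±m₂, J±M) = (0,1,2,0,2,1)
P² = 4/3
sum k=0..0:
  [0] +1/2 = 1/2
S = 1/2
C² = P²·S² = 1/3 ; C = +0.577350

+√(1/3) = +0.577350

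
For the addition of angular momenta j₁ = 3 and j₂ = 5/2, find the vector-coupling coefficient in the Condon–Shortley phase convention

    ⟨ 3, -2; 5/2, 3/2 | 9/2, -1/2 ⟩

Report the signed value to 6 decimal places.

-0.510355

√[10·1!5!4!/11! · 1!5!4!1!4!5!] = √(460800/77)
  +(−1)^0/∏(0,1,5,4,0,0)! = 1/2880  (running 1/2880)
  +(−1)^1/∏(1,0,4,3,1,1)! = -1/144  (running -19/2880)
⟨..|..⟩ = √(460800/77)·(-19/2880) = -0.510355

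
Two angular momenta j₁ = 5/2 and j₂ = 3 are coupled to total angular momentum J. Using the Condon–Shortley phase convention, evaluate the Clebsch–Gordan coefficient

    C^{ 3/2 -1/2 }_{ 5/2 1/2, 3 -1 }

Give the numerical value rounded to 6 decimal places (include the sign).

-0.097590  (= −√(1/105))

√[4·4!1!2!/8! · 3!2!2!4!1!2!] = √(192/35)
  +(−1)^1/∏(1,3,1,1,0,1)! = -1/6  (running -1/6)
  +(−1)^2/∏(2,2,0,0,1,2)! = 1/8  (running -1/24)
⟨..|..⟩ = √(192/35)·(-1/24) = -0.097590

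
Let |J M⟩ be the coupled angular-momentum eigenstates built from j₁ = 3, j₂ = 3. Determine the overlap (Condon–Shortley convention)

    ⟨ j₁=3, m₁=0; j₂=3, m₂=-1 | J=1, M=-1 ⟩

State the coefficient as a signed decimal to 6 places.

√[3·5!1!1!/8! · 3!3!2!4!0!2!] = √(216/7)
  +(−1)^2/∏(2,3,1,0,0,1)! = 1/12  (running 1/12)
⟨..|..⟩ = √(216/7)·(1/12) = +0.462910

+√(3/14) = +0.462910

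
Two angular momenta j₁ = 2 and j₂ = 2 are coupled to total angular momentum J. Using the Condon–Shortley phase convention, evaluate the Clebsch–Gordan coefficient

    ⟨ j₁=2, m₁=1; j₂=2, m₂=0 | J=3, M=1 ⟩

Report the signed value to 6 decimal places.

j₁+j₂−J=1  J+j₁−j₂=3  J−j₁+j₂=3  j₁+j₂+J+1=8
(j₁±m₁, j₂±m₂, J±M) = (3,1,2,2,4,2)
P² = 36/5
sum k=0..1:
  [0] +1/4 = 1/4
  [1] −1/12 = -1/12
S = 1/6
C² = P²·S² = 1/5 ; C = +0.447214

+√(1/5) ≈ +0.447214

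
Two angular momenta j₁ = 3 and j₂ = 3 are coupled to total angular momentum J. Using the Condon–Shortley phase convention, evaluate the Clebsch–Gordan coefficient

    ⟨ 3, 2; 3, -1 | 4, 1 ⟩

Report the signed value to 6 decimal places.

+0.455842  (= +√(16/77))

triangle: 2!×4!×4!/11! = 1152/39916800
(j±m)!: 5!×1!×2!×4!×5!×3! = 4147200
prefactor² = (2J+1)×Δ×N² = 82944/77
  k=0: +1/(0!×2!×1!×2!×3!×2!) = 1/48
  k=1: −1/(1!×1!×0!×1!×4!×3!) = -1/144
Σ = 1/72  ⇒  CG² = 82944/77×1/72² = 16/77
CG = +√(16/77) = +0.455842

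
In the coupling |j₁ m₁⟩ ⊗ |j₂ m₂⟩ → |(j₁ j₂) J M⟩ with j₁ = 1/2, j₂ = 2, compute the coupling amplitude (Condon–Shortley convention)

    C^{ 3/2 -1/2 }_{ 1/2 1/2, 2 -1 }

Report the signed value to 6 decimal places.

+√(3/5) = +0.774597

triangle: 1!*0!*3!/5! = 6/120
(j±m)!: 1!*0!*1!*3!*1!*2! = 12
prefactor² = (2J+1)*Δ*N² = 12/5
  k=0: +1/(0!*1!*0!*1!*0!*2!) = 1/2
Σ = 1/2  ⇒  CG² = 12/5*1/2² = 3/5
CG = +√(3/5) = +0.774597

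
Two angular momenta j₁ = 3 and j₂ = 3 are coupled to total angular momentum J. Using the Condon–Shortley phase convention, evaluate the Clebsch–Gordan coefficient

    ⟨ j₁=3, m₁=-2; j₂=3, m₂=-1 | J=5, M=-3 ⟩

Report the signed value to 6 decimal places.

-0.408248  (= −√(1/6))

triangle: 1!·5!·5!/12! = 14400/479001600
(j±m)!: 1!·5!·2!·4!·2!·8! = 464486400
prefactor² = (2J+1)·Δ·N² = 153600
  k=0: +1/(0!·1!·5!·2!·0!·3!) = 1/1440
  k=1: −1/(1!·0!·4!·1!·1!·4!) = -1/576
Σ = -1/960  ⇒  CG² = 153600·(-1/960)² = 1/6
CG = −√(1/6) = -0.408248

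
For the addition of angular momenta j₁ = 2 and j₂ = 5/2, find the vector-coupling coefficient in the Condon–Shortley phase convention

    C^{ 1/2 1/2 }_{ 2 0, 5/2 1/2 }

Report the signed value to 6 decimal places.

triangle: 4!×0!×1!/6! = 24/720
(j±m)!: 2!×2!×3!×2!×1!×0! = 48
prefactor² = (2J+1)×Δ×N² = 16/5
  k=2: +1/(2!×2!×0!×1!×0!×0!) = 1/4
Σ = 1/4  ⇒  CG² = 16/5×1/4² = 1/5
CG = +√(1/5) = +0.447214

+0.447214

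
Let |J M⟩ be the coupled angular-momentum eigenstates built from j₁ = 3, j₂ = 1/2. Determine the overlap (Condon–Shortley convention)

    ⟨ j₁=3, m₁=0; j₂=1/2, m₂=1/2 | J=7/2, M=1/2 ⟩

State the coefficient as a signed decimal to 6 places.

+0.755929

j₁+j₂−J=0  J+j₁−j₂=6  J−j₁+j₂=1  j₁+j₂+J+1=8
(j₁±m₁, j₂±m₂, J±M) = (3,3,1,0,4,3)
P² = 5184/7
sum k=0..0:
  [0] +1/36 = 1/36
S = 1/36
C² = P²·S² = 4/7 ; C = +0.755929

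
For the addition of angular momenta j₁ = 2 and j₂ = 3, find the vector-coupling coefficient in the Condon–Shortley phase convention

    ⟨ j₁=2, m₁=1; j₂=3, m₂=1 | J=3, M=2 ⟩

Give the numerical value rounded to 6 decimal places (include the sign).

−√(1/4) ≈ -0.500000

√[7·2!2!4!/9! · 3!1!4!2!5!1!] = √(64)
  +(−1)^0/∏(0,2,1,4,1,0)! = 1/48  (running 1/48)
  +(−1)^1/∏(1,1,0,3,2,1)! = -1/12  (running -1/16)
⟨..|..⟩ = √(64)·(-1/16) = -0.500000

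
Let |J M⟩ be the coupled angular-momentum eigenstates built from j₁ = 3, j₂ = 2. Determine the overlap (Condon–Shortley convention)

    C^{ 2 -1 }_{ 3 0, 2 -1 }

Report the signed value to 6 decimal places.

−√(2/7) = -0.534522

triangle: 3!*3!*1!/8! = 36/40320
(j±m)!: 3!*3!*1!*3!*1!*3! = 1296
prefactor² = (2J+1)*Δ*N² = 81/14
  k=0: +1/(0!*3!*3!*1!*0!*0!) = 1/36
  k=1: −1/(1!*2!*2!*0!*1!*1!) = -1/4
Σ = -2/9  ⇒  CG² = 81/14*(-2/9)² = 2/7
CG = −√(2/7) = -0.534522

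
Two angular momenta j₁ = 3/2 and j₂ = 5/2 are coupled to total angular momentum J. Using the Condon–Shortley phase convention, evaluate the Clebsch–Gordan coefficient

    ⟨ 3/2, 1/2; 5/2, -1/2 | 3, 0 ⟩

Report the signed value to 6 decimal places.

√[7·1!2!4!/8! · 2!1!2!3!3!3!] = √(36/5)
  +(−1)^0/∏(0,1,1,2,1,2)! = 1/4  (running 1/4)
  +(−1)^1/∏(1,0,0,1,2,3)! = -1/12  (running 1/6)
⟨..|..⟩ = √(36/5)·(1/6) = +0.447214

+0.447214  (= +√(1/5))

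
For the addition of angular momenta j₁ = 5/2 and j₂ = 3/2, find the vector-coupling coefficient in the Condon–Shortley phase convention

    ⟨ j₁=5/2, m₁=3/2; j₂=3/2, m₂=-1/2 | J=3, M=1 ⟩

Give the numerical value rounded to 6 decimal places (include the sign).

+0.639010

√[7·1!4!2!/8! · 4!1!1!2!4!2!] = √(96/5)
  +(−1)^0/∏(0,1,1,1,3,1)! = 1/6  (running 1/6)
  +(−1)^1/∏(1,0,0,0,4,2)! = -1/48  (running 7/48)
⟨..|..⟩ = √(96/5)·(7/48) = +0.639010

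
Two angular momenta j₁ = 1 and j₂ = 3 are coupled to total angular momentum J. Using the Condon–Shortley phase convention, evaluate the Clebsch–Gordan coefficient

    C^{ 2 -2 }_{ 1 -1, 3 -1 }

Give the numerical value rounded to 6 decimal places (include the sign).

+√(1/21) ≈ +0.218218

√[5·2!0!4!/7! · 0!2!2!4!0!4!] = √(768/7)
  +(−1)^2/∏(2,0,0,0,0,4)! = 1/48  (running 1/48)
⟨..|..⟩ = √(768/7)·(1/48) = +0.218218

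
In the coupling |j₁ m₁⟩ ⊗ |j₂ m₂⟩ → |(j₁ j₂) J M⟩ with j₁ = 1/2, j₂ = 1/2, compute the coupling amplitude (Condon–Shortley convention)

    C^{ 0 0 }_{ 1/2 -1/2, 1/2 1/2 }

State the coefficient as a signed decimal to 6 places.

−√(1/2) ≈ -0.707107

j₁+j₂−J=1  J+j₁−j₂=0  J−j₁+j₂=0  j₁+j₂+J+1=2
(j₁±m₁, j₂±m₂, J±M) = (0,1,1,0,0,0)
P² = 1/2
sum k=1..1:
  [1] −1/1 = -1
S = -1
C² = P²·S² = 1/2 ; C = -0.707107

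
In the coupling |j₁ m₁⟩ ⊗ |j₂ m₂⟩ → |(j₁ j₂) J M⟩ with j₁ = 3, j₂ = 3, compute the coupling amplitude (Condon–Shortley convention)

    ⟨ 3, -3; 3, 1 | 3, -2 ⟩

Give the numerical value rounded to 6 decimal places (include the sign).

−√(1/3) = -0.577350

√[7·3!3!3!/10! · 0!6!4!2!1!5!] = √(1728)
  +(−1)^3/∏(3,0,3,1,0,2)! = -1/72  (running -1/72)
⟨..|..⟩ = √(1728)·(-1/72) = -0.577350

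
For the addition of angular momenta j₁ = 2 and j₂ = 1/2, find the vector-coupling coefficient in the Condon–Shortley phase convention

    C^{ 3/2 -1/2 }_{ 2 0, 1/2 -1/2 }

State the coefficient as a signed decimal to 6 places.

j₁+j₂−J=1  J+j₁−j₂=3  J−j₁+j₂=0  j₁+j₂+J+1=5
(j₁±m₁, j₂±m₂, J±M) = (2,2,0,1,1,2)
P² = 8/5
sum k=0..0:
  [0] +1/2 = 1/2
S = 1/2
C² = P²·S² = 2/5 ; C = +0.632456

+√(2/5) ≈ +0.632456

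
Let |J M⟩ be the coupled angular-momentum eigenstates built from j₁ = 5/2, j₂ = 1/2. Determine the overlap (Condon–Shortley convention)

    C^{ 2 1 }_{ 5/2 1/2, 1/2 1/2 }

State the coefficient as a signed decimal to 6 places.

triangle: 1!×4!×0!/6! = 24/720
(j±m)!: 3!×2!×1!×0!×3!×1! = 72
prefactor² = (2J+1)×Δ×N² = 12
  k=1: −1/(1!×0!×1!×0!×3!×0!) = -1/6
Σ = -1/6  ⇒  CG² = 12×(-1/6)² = 1/3
CG = −√(1/3) = -0.577350

-0.577350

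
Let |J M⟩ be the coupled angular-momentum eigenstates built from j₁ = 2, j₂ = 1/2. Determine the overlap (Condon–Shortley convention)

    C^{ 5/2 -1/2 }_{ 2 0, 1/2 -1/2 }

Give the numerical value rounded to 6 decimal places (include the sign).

j₁+j₂−J=0  J+j₁−j₂=4  J−j₁+j₂=1  j₁+j₂+J+1=6
(j₁±m₁, j₂±m₂, J±M) = (2,2,0,1,2,3)
P² = 48/5
sum k=0..0:
  [0] +1/4 = 1/4
S = 1/4
C² = P²·S² = 3/5 ; C = +0.774597

+√(3/5) = +0.774597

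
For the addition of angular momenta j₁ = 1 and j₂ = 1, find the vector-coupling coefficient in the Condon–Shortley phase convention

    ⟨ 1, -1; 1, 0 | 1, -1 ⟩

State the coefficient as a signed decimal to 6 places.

-0.707107

triangle: 1!×1!×1!/4! = 1/24
(j±m)!: 0!×2!×1!×1!×0!×2! = 4
prefactor² = (2J+1)×Δ×N² = 1/2
  k=1: −1/(1!×0!×1!×0!×0!×1!) = -1
Σ = -1  ⇒  CG² = 1/2×(-1)² = 1/2
CG = −√(1/2) = -0.707107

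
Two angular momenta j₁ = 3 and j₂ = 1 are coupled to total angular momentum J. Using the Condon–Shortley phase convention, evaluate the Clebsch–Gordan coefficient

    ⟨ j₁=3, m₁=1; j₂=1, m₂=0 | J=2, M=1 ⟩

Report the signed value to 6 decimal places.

−√(8/21) = -0.617213

√[5·2!4!0!/7! · 4!2!1!1!3!1!] = √(96/7)
  +(−1)^1/∏(1,1,1,0,3,0)! = -1/6  (running -1/6)
⟨..|..⟩ = √(96/7)·(-1/6) = -0.617213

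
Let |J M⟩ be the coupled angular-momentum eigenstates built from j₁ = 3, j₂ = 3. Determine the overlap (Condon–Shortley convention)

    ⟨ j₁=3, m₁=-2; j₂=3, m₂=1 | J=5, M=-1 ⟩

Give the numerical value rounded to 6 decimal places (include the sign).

j₁+j₂−J=1  J+j₁−j₂=5  J−j₁+j₂=5  j₁+j₂+J+1=12
(j₁±m₁, j₂±m₂, J±M) = (1,5,4,2,4,6)
P² = 230400/7
sum k=0..1:
  [0] +1/2880 = 1/2880
  [1] −1/288 = -1/288
S = -1/320
C² = P²·S² = 9/28 ; C = -0.566947

−√(9/28) ≈ -0.566947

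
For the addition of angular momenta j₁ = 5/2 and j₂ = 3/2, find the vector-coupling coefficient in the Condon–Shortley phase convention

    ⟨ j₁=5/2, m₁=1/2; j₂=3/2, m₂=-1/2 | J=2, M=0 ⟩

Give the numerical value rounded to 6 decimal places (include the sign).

√[5·2!3!1!/7! · 3!2!1!2!2!2!] = √(8/7)
  +(−1)^0/∏(0,2,2,1,1,0)! = 1/4  (running 1/4)
  +(−1)^1/∏(1,1,1,0,2,1)! = -1/2  (running -1/4)
⟨..|..⟩ = √(8/7)·(-1/4) = -0.267261

-0.267261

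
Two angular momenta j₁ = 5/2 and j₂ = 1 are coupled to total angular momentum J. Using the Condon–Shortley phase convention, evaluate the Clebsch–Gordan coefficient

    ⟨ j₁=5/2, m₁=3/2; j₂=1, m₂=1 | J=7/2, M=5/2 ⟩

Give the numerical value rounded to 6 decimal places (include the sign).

+0.845154

triangle: 0!×5!×2!/8! = 240/40320
(j±m)!: 4!×1!×2!×0!×6!×1! = 34560
prefactor² = (2J+1)×Δ×N² = 11520/7
  k=0: +1/(0!×0!×1!×2!×4!×0!) = 1/48
Σ = 1/48  ⇒  CG² = 11520/7×1/48² = 5/7
CG = +√(5/7) = +0.845154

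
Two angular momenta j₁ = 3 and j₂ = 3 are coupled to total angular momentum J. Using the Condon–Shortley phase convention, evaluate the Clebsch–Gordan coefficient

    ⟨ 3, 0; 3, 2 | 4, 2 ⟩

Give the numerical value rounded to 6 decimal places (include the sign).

j₁+j₂−J=2  J+j₁−j₂=4  J−j₁+j₂=4  j₁+j₂+J+1=11
(j₁±m₁, j₂±m₂, J±M) = (3,3,5,1,6,2)
P² = 124416/77
sum k=1..2:
  [1] −1/96 = -1/96
  [2] +1/72 = 1/72
S = 1/288
C² = P²·S² = 3/154 ; C = +0.139573

+0.139573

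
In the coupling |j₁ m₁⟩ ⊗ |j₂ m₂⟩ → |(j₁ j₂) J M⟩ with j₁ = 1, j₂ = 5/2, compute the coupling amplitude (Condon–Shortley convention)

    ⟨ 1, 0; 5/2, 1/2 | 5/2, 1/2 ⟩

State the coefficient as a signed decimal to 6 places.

−√(1/35) ≈ -0.169031

j₁+j₂−J=1  J+j₁−j₂=1  J−j₁+j₂=4  j₁+j₂+J+1=7
(j₁±m₁, j₂±m₂, J±M) = (1,1,3,2,3,2)
P² = 144/35
sum k=0..1:
  [0] +1/6 = 1/6
  [1] −1/4 = -1/4
S = -1/12
C² = P²·S² = 1/35 ; C = -0.169031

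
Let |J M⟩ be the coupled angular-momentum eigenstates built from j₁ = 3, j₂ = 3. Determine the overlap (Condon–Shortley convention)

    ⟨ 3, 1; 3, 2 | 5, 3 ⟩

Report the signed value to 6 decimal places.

triangle: 1!×5!×5!/12! = 14400/479001600
(j±m)!: 4!×2!×5!×1!×8!×2! = 464486400
prefactor² = (2J+1)×Δ×N² = 153600
  k=0: +1/(0!×1!×2!×5!×3!×0!) = 1/1440
  k=1: −1/(1!×0!×1!×4!×4!×1!) = -1/576
Σ = -1/960  ⇒  CG² = 153600×(-1/960)² = 1/6
CG = −√(1/6) = -0.408248

-0.408248  (= −√(1/6))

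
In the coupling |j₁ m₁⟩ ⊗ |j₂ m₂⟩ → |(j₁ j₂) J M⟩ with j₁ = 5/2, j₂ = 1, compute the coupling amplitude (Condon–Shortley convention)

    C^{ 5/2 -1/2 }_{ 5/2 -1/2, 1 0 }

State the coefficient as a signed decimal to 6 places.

−√(1/35) = -0.169031

triangle: 1!×4!×1!/7! = 24/5040
(j±m)!: 2!×3!×1!×1!×2!×3! = 144
prefactor² = (2J+1)×Δ×N² = 144/35
  k=0: +1/(0!×1!×3!×1!×1!×0!) = 1/6
  k=1: −1/(1!×0!×2!×0!×2!×1!) = -1/4
Σ = -1/12  ⇒  CG² = 144/35×(-1/12)² = 1/35
CG = −√(1/35) = -0.169031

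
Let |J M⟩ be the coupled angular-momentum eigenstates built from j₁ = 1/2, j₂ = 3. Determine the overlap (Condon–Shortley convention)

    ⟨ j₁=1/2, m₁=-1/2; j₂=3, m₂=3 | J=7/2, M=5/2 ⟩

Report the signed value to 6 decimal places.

+0.377964  (= +√(1/7))

j₁+j₂−J=0  J+j₁−j₂=1  J−j₁+j₂=6  j₁+j₂+J+1=8
(j₁±m₁, j₂±m₂, J±M) = (0,1,6,0,6,1)
P² = 518400/7
sum k=0..0:
  [0] +1/720 = 1/720
S = 1/720
C² = P²·S² = 1/7 ; C = +0.377964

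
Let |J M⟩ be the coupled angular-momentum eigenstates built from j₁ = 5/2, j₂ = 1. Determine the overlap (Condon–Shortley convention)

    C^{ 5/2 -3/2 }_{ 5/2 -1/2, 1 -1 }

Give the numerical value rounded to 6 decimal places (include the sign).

+0.676123

j₁+j₂−J=1  J+j₁−j₂=4  J−j₁+j₂=1  j₁+j₂+J+1=7
(j₁±m₁, j₂±m₂, J±M) = (2,3,0,2,1,4)
P² = 576/35
sum k=0..0:
  [0] +1/6 = 1/6
S = 1/6
C² = P²·S² = 16/35 ; C = +0.676123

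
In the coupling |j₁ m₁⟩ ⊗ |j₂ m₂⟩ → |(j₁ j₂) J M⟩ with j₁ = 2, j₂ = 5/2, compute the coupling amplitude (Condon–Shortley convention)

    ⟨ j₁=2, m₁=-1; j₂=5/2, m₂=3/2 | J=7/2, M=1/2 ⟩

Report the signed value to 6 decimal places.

triangle: 1!×3!×4!/9! = 144/362880
(j±m)!: 1!×3!×4!×1!×4!×3! = 20736
prefactor² = (2J+1)×Δ×N² = 2304/35
  k=0: +1/(0!×1!×3!×4!×0!×0!) = 1/144
  k=1: −1/(1!×0!×2!×3!×1!×1!) = -1/12
Σ = -11/144  ⇒  CG² = 2304/35×(-11/144)² = 121/315
CG = −√(121/315) = -0.619780

−√(121/315) ≈ -0.619780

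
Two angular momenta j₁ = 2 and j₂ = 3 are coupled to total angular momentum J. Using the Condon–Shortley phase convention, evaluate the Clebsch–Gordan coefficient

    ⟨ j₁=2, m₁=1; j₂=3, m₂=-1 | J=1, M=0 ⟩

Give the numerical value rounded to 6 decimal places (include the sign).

j₁+j₂−J=4  J+j₁−j₂=0  J−j₁+j₂=2  j₁+j₂+J+1=7
(j₁±m₁, j₂±m₂, J±M) = (3,1,2,4,1,1)
P² = 288/35
sum k=1..1:
  [1] −1/6 = -1/6
S = -1/6
C² = P²·S² = 8/35 ; C = -0.478091

−√(8/35) ≈ -0.478091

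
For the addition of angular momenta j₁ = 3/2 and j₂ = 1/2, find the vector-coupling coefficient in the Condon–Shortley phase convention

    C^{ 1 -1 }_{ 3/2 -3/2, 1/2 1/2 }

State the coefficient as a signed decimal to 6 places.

−√(3/4) ≈ -0.866025

triangle: 1!×2!×0!/4! = 2/24
(j±m)!: 0!×3!×1!×0!×0!×2! = 12
prefactor² = (2J+1)×Δ×N² = 3
  k=1: −1/(1!×0!×2!×0!×0!×0!) = -1/2
Σ = -1/2  ⇒  CG² = 3×(-1/2)² = 3/4
CG = −√(3/4) = -0.866025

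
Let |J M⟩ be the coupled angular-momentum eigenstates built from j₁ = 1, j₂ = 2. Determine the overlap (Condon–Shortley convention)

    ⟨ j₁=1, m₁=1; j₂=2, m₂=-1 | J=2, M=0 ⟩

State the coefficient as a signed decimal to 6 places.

triangle: 1!·1!·3!/6! = 6/720
(j±m)!: 2!·0!·1!·3!·2!·2! = 48
prefactor² = (2J+1)·Δ·N² = 2
  k=0: +1/(0!·1!·0!·1!·1!·2!) = 1/2
Σ = 1/2  ⇒  CG² = 2·1/2² = 1/2
CG = +√(1/2) = +0.707107

+√(1/2) = +0.707107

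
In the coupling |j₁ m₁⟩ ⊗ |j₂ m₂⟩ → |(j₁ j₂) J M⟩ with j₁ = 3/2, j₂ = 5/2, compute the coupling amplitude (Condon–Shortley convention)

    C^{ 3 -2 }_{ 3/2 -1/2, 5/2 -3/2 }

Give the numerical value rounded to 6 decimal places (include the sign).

+0.288675

triangle: 1!*2!*4!/8! = 48/40320
(j±m)!: 1!*2!*1!*4!*1!*5! = 5760
prefactor² = (2J+1)*Δ*N² = 48
  k=0: +1/(0!*1!*2!*1!*0!*3!) = 1/12
  k=1: −1/(1!*0!*1!*0!*1!*4!) = -1/24
Σ = 1/24  ⇒  CG² = 48*1/24² = 1/12
CG = +√(1/12) = +0.288675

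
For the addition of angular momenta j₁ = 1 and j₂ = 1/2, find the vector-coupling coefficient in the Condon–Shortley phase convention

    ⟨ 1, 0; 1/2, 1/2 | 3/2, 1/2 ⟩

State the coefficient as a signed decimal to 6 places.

j₁+j₂−J=0  J+j₁−j₂=2  J−j₁+j₂=1  j₁+j₂+J+1=4
(j₁±m₁, j₂±m₂, J±M) = (1,1,1,0,2,1)
P² = 2/3
sum k=0..0:
  [0] +1/1 = 1
S = 1
C² = P²·S² = 2/3 ; C = +0.816497

+√(2/3) = +0.816497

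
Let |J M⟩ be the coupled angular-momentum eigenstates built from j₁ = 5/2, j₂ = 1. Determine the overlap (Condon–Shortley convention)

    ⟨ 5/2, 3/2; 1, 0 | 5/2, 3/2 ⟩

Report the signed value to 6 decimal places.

+√(9/35) = +0.507093

√[6·1!4!1!/7! · 4!1!1!1!4!1!] = √(576/35)
  +(−1)^0/∏(0,1,1,1,3,0)! = 1/6  (running 1/6)
  +(−1)^1/∏(1,0,0,0,4,1)! = -1/24  (running 1/8)
⟨..|..⟩ = √(576/35)·(1/8) = +0.507093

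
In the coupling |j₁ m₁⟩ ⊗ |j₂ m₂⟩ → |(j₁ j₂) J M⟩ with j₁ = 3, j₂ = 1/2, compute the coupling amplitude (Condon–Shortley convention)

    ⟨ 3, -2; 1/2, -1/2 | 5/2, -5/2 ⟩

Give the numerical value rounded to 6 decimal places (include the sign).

+0.377964  (= +√(1/7))

triangle: 1!*5!*0!/7! = 120/5040
(j±m)!: 1!*5!*0!*1!*0!*5! = 14400
prefactor² = (2J+1)*Δ*N² = 14400/7
  k=0: +1/(0!*1!*5!*0!*0!*0!) = 1/120
Σ = 1/120  ⇒  CG² = 14400/7*1/120² = 1/7
CG = +√(1/7) = +0.377964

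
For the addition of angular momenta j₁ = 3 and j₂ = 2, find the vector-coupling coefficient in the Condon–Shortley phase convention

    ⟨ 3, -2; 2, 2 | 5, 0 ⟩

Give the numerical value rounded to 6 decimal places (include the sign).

+0.154303  (= +√(1/42))

j₁+j₂−J=0  J+j₁−j₂=6  J−j₁+j₂=4  j₁+j₂+J+1=11
(j₁±m₁, j₂±m₂, J±M) = (1,5,4,0,5,5)
P² = 1382400/7
sum k=0..0:
  [0] +1/2880 = 1/2880
S = 1/2880
C² = P²·S² = 1/42 ; C = +0.154303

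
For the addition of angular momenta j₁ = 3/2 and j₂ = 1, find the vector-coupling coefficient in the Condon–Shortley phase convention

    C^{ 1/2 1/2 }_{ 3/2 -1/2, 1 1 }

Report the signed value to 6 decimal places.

triangle: 2!×1!×0!/4! = 2/24
(j±m)!: 1!×2!×2!×0!×1!×0! = 4
prefactor² = (2J+1)×Δ×N² = 2/3
  k=2: +1/(2!×0!×0!×0!×1!×0!) = 1/2
Σ = 1/2  ⇒  CG² = 2/3×1/2² = 1/6
CG = +√(1/6) = +0.408248

+0.408248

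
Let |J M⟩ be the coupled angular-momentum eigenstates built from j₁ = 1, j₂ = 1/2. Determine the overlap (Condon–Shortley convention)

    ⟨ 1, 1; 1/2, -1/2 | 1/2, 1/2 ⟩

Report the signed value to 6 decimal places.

+√(2/3) ≈ +0.816497

triangle: 1!×1!×0!/3! = 1/6
(j±m)!: 2!×0!×0!×1!×1!×0! = 2
prefactor² = (2J+1)×Δ×N² = 2/3
  k=0: +1/(0!×1!×0!×0!×1!×0!) = 1
Σ = 1  ⇒  CG² = 2/3×1² = 2/3
CG = +√(2/3) = +0.816497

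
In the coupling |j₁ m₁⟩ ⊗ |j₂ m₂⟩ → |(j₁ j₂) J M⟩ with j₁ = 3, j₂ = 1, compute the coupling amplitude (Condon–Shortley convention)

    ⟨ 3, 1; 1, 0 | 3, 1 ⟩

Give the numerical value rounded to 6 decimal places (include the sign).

+0.288675

j₁+j₂−J=1  J+j₁−j₂=5  J−j₁+j₂=1  j₁+j₂+J+1=8
(j₁±m₁, j₂±m₂, J±M) = (4,2,1,1,4,2)
P² = 48
sum k=0..1:
  [0] +1/12 = 1/12
  [1] −1/24 = -1/24
S = 1/24
C² = P²·S² = 1/12 ; C = +0.288675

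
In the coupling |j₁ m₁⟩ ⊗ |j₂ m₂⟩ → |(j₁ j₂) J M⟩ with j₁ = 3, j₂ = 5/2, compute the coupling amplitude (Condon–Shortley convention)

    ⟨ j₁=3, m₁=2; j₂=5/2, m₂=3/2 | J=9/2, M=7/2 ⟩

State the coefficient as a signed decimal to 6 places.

+√(1/99) ≈ +0.100504

j₁+j₂−J=1  J+j₁−j₂=5  J−j₁+j₂=4  j₁+j₂+J+1=11
(j₁±m₁, j₂±m₂, J±M) = (5,1,4,1,8,1)
P² = 921600/11
sum k=0..1:
  [0] +1/576 = 1/576
  [1] −1/720 = -1/720
S = 1/2880
C² = P²·S² = 1/99 ; C = +0.100504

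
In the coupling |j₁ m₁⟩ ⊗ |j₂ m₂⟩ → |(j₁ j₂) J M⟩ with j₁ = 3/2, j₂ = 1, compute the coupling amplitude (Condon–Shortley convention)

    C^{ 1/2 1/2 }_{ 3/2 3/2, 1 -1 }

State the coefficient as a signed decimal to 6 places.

triangle: 2!*1!*0!/4! = 2/24
(j±m)!: 3!*0!*0!*2!*1!*0! = 12
prefactor² = (2J+1)*Δ*N² = 2
  k=0: +1/(0!*2!*0!*0!*1!*0!) = 1/2
Σ = 1/2  ⇒  CG² = 2*1/2² = 1/2
CG = +√(1/2) = +0.707107

+√(1/2) ≈ +0.707107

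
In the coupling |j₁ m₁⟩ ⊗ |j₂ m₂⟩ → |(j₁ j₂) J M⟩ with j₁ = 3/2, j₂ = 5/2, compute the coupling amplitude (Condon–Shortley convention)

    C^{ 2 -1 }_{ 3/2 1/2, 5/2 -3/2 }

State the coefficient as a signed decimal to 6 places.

triangle: 2!*1!*3!/7! = 12/5040
(j±m)!: 2!*1!*1!*4!*1!*3! = 288
prefactor² = (2J+1)*Δ*N² = 24/7
  k=0: +1/(0!*2!*1!*1!*0!*2!) = 1/4
  k=1: −1/(1!*1!*0!*0!*1!*3!) = -1/6
Σ = 1/12  ⇒  CG² = 24/7*1/12² = 1/42
CG = +√(1/42) = +0.154303

+0.154303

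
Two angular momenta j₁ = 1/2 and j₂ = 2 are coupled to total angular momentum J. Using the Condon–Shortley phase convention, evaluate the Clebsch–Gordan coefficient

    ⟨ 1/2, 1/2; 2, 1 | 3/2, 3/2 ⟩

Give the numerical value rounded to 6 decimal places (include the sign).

+√(1/5) = +0.447214

triangle: 1!*0!*3!/5! = 6/120
(j±m)!: 1!*0!*3!*1!*3!*0! = 36
prefactor² = (2J+1)*Δ*N² = 36/5
  k=0: +1/(0!*1!*0!*3!*0!*0!) = 1/6
Σ = 1/6  ⇒  CG² = 36/5*1/6² = 1/5
CG = +√(1/5) = +0.447214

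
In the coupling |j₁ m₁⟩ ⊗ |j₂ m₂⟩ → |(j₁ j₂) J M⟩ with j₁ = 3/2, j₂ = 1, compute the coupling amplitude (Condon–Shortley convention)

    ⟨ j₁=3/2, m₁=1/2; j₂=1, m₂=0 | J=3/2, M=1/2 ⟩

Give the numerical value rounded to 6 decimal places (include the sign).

triangle: 1!*2!*1!/5! = 2/120
(j±m)!: 2!*1!*1!*1!*2!*1! = 4
prefactor² = (2J+1)*Δ*N² = 4/15
  k=0: +1/(0!*1!*1!*1!*1!*0!) = 1
  k=1: −1/(1!*0!*0!*0!*2!*1!) = -1/2
Σ = 1/2  ⇒  CG² = 4/15*1/2² = 1/15
CG = +√(1/15) = +0.258199

+0.258199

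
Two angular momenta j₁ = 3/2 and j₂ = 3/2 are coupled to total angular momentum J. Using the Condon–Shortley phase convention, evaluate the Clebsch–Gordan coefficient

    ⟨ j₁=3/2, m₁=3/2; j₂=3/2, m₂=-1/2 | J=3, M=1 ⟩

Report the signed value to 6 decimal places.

triangle: 0!×3!×3!/7! = 36/5040
(j±m)!: 3!×0!×1!×2!×4!×2! = 576
prefactor² = (2J+1)×Δ×N² = 144/5
  k=0: +1/(0!×0!×0!×1!×3!×2!) = 1/12
Σ = 1/12  ⇒  CG² = 144/5×1/12² = 1/5
CG = +√(1/5) = +0.447214

+√(1/5) ≈ +0.447214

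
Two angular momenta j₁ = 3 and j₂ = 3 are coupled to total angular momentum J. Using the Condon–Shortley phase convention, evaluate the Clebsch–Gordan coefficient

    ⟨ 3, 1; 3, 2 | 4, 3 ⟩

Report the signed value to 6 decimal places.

-0.301511

j₁+j₂−J=2  J+j₁−j₂=4  J−j₁+j₂=4  j₁+j₂+J+1=11
(j₁±m₁, j₂±m₂, J±M) = (4,2,5,1,7,1)
P² = 82944/11
sum k=1..2:
  [1] −1/144 = -1/144
  [2] +1/288 = 1/288
S = -1/288
C² = P²·S² = 1/11 ; C = -0.301511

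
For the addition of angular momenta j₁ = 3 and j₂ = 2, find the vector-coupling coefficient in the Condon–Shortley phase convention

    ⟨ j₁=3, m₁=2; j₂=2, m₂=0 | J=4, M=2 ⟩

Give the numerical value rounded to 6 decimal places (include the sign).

+√(12/35) ≈ +0.585540

j₁+j₂−J=1  J+j₁−j₂=5  J−j₁+j₂=3  j₁+j₂+J+1=10
(j₁±m₁, j₂±m₂, J±M) = (5,1,2,2,6,2)
P² = 8640/7
sum k=0..1:
  [0] +1/48 = 1/48
  [1] −1/240 = -1/240
S = 1/60
C² = P²·S² = 12/35 ; C = +0.585540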